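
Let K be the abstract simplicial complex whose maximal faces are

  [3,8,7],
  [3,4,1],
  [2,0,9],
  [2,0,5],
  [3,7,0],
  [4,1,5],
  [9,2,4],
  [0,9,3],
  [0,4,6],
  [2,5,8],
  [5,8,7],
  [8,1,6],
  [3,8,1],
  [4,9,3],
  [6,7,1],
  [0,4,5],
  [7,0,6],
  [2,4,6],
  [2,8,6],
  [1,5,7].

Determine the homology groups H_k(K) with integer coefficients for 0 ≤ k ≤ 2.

H_0 ≅ Z,  H_1 ≅ Z ⊕ Z/2,  H_2 = 0.

Take the total order 0 < 1 < 2 < 3 < 4 < 5 < 6 < 7 < 8 < 9 on the vertex set. Then K (dimension 2) consists of the simplices:

  0-simplices (10): [0], [1], [2], [3], [4], [5], [6], [7], [8], [9]
  1-simplices (30): (30 of them)
  2-simplices (20): (20 of them)

Hence C_0 ≅ Z^10, C_1 ≅ Z^30, C_2 ≅ Z^20.

∂_1: C_1 → C_0 sends each edge [p,q] (with p < q) to q − p. For instance
  ∂[2,4] = [4] − [2].
The resulting 10×30 matrix has rank 9, and its Smith normal form has invariant factors (1,1,1,1,1,1,1,1,1).

The boundary map ∂_2: C_2 → C_1 sends each 2-simplex [p,q,r] to [q,r] − [p,r] + [p,q]. For instance
  ∂[2,4,9] = [4,9] − [2,9] + [2,4],
  ∂[0,2,5] = [2,5] − [0,5] + [0,2].
This gives a 30×20 integer matrix of rank 20; reducing to Smith normal form yields diagonal entries (1,1,1,1,1,1,1,1,1,1,1,1,1,1,1,1,1,1,1,2).

Now H_k = ker ∂_k / im ∂_{k+1}, so:

  H_0: rank C_0 − rank ∂_1 = 10 − 9 = 1, and the invariant factors of ∂_1 are all 1, so H_0 = Z.
  H_1: rank ker ∂_1 − rank ∂_2 = (30 − 9) − 20 = 1, and ∂_2 has invariant factor 2 > 1, so H_1 = Z ⊕ Z/2.
  H_2: rank ker ∂_2 − rank ∂_3 = (20 − 20) − 0 = 0, and there is no ∂_3, so H_2 = 0.

(K is a triangulation of the Klein bottle.)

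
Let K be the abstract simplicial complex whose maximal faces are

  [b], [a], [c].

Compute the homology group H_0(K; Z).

Fix the vertex order a < b < c and write every simplex with vertices in increasing order. Then dim K = 0 and the simplices of K are:

  0-simplices (3): a, b, c

so the chain groups are C_0 ≅ Z^3.

Computing H_k = (kernel of ∂_k) / (image of ∂_{k+1}):

  H_0: rank C_0 − rank ∂_1 = 3 − 0 = 3, and there is no ∂_1, so H_0 ≅ Z^3.

H_0 = Z^3.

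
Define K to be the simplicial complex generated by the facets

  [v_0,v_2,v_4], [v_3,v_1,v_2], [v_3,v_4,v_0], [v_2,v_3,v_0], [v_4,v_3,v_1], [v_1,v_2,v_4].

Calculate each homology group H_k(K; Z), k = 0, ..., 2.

H_0 = Z,  H_1 = 0,  H_2 = Z.

Order the vertices as v_0 < v_1 < v_2 < v_3 < v_4. Listing each simplex with vertices in this order, K has dimension 2 with simplices:

  0-simplices (5): [v_0], [v_1], [v_2], [v_3], [v_4]
  1-simplices (9): [v_0,v_2], [v_0,v_3], [v_0,v_4], [v_1,v_2], [v_1,v_3], [v_1,v_4], [v_2,v_3], [v_2,v_4], [v_3,v_4]
  2-simplices (6): [v_0,v_2,v_3], [v_0,v_2,v_4], [v_0,v_3,v_4], [v_1,v_2,v_3], [v_1,v_2,v_4], [v_1,v_3,v_4]

giving chain groups C_0 ≅ Z^5, C_1 ≅ Z^9, C_2 ≅ Z^6.

The boundary map ∂_1: C_1 → C_0 is given by ∂[p,q] = [q] − [p]. For instance
  ∂[v_0,v_3] = [v_3] − [v_0].
The resulting 5×9 matrix has rank 4, and its Smith normal form has invariant factors (1,1,1,1).

The boundary map ∂_2: C_2 → C_1 maps a triangle to the signed sum of its edges. For instance
  ∂[v_1,v_2,v_4] = [v_2,v_4] − [v_1,v_4] + [v_1,v_2],
  ∂[v_1,v_3,v_4] = [v_3,v_4] − [v_1,v_4] + [v_1,v_3].
The resulting 9×6 matrix has rank 5, and its Smith normal form has invariant factors (1,1,1,1,1).

From H_k ≅ ker(∂_k) / im(∂_{k+1}) we obtain:

  H_0: rank C_0 − rank ∂_1 = 5 − 4 = 1, and the invariant factors of ∂_1 are all 1, so H_0 = Z.
  H_1: rank ker ∂_1 − rank ∂_2 = (9 − 4) − 5 = 0, and the invariant factors of ∂_2 are all 1, so H_1 = 0.
  H_2: rank ker ∂_2 − rank ∂_3 = (6 − 5) − 0 = 1, and there is no ∂_3, so H_2 = Z.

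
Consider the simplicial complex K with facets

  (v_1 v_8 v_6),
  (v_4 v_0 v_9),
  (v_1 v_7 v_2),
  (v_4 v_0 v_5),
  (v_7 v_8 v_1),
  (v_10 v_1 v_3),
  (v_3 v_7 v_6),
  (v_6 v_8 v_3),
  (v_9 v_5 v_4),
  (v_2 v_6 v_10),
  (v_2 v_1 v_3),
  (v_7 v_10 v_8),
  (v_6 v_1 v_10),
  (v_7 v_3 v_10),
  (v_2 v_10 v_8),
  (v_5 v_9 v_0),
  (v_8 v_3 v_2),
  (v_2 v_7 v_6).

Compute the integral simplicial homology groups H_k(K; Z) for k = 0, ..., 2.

H_0 = Z^2,  H_1 = Z^2,  H_2 = Z^2.

We work with the vertex ordering v_0 < v_1 < v_2 < v_3 < v_4 < v_5 < v_6 < v_7 < v_8 < v_9 < v_10. The simplices of K, each written with vertices in increasing order, are:

  0-simplices (11): [v_0], [v_1], [v_2], [v_3], [v_4], [v_5], [v_6], [v_7], [v_8], [v_9], [v_10]
  1-simplices (27): (27 of them)
  2-simplices (18): (18 of them)

so the chain groups are C_0 ≅ Z^11, C_1 ≅ Z^27, C_2 ≅ Z^18.

The boundary map ∂_1: C_1 → C_0 is given by ∂[p,q] = [q] − [p]. For instance
  ∂[v_1,v_10] = [v_10] − [v_1].
As a 11×27 matrix over Z this has rank 9, with invariant factors (1,1,1,1,1,1,1,1,1).

Boundary ∂_2: C_2 → C_1 sends each 2-simplex [p,q,r] to [q,r] − [p,r] + [p,q]. For instance
  ∂[v_3,v_7,v_10] = [v_7,v_10] − [v_3,v_10] + [v_3,v_7],
  ∂[v_2,v_6,v_7] = [v_6,v_7] − [v_2,v_7] + [v_2,v_6].
The 27×18 boundary matrix has rank 16 and Smith normal form diag(1,1,1,1,1,1,1,1,1,1,1,1,1,1,1,1).

Computing H_k = (kernel of ∂_k) / (image of ∂_{k+1}):

  H_0: rank C_0 − rank ∂_1 = 11 − 9 = 2, and the invariant factors of ∂_1 are all 1, so H_0 ≅ Z^2.
  H_1: rank ker ∂_1 − rank ∂_2 = (27 − 9) − 16 = 2, and the invariant factors of ∂_2 are all 1, so H_1 ≅ Z^2.
  H_2: rank ker ∂_2 − rank ∂_3 = (18 − 16) − 0 = 2, and there is no ∂_3, so H_2 ≅ Z^2.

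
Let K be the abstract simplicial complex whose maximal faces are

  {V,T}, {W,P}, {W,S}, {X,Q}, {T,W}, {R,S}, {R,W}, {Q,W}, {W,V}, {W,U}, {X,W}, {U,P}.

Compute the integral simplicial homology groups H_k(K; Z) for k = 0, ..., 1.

K has 9 vertices, 12 edges.
rank ∂_0 = 0, rank ∂_1 = 8 ⇒ b_0 = 9 − 0 − 8 = 1; all invariant factors of ∂_1 are 1 so no torsion. So H_0 ≅ Z.
rank ∂_1 = 8, rank ∂_2 = 0 ⇒ b_1 = 12 − 8 − 0 = 4. So H_1 ≅ Z^4.

H_0 = Z,  H_1 = Z^4.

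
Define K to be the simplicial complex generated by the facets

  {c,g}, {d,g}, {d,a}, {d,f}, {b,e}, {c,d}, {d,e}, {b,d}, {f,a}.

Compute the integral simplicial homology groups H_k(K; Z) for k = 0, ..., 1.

H_0 = Z,  H_1 = Z^3.

Order the vertices as a < b < c < d < e < f < g. Listing each simplex with vertices in this order, K has dimension 1 with simplices:

  0-simplices (7): a, b, c, d, e, f, g
  1-simplices (9): ad, af, bd, be, cd, cg, de, df, dg

Hence C_0 ≅ Z^7, C_1 ≅ Z^9.

The boundary map ∂_1: C_1 → C_0 is given by ∂[p,q] = [q] − [p]. For instance
  ∂de = e − d.
This gives a 7×9 integer matrix of rank 6; reducing to Smith normal form yields diagonal entries (1,1,1,1,1,1).

Computing H_k = (kernel of ∂_k) / (image of ∂_{k+1}):

  H_0: rank C_0 − rank ∂_1 = 7 − 6 = 1, and the invariant factors of ∂_1 are all 1, so H_0 ≅ Z.
  H_1: rank ker ∂_1 − rank ∂_2 = (9 − 6) − 0 = 3, and there is no ∂_2, so H_1 ≅ Z^3.

(K is a triangulation of a wedge of 3 circles.)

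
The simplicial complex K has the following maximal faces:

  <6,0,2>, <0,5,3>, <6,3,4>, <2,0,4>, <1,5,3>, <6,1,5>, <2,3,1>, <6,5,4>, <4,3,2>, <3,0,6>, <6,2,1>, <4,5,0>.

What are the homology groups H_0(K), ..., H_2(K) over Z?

Take the total order 0 < 1 < 2 < 3 < 4 < 5 < 6 on the vertex set. Then K (dimension 2) consists of the simplices:

  0-simplices (7): [0], [1], [2], [3], [4], [5], [6]
  1-simplices (18): [0,2], [0,3], [0,4], [0,5], [0,6], [1,2], [1,3], [1,5], [1,6], [2,3], [2,4], [2,6], [3,4], [3,5], [3,6], [4,5], [4,6], [5,6]
  2-simplices (12): [0,2,4], [0,2,6], [0,3,5], [0,3,6], [0,4,5], [1,2,3], [1,2,6], [1,3,5], [1,5,6], [2,3,4], [3,4,6], [4,5,6]

Hence C_0 ≅ Z^7, C_1 ≅ Z^18, C_2 ≅ Z^12.

The boundary map ∂_1: C_1 → C_0 is given by ∂[p,q] = [q] − [p].
This gives a 7×18 integer matrix of rank 6; reducing to Smith normal form yields diagonal entries (1,1,1,1,1,1).

∂_2: C_2 → C_1 maps a triangle to the signed sum of its edges. For instance
  ∂[0,4,5] = [4,5] − [0,5] + [0,4],
  ∂[1,5,6] = [5,6] − [1,6] + [1,5].
This gives a 18×12 integer matrix of rank 12; reducing to Smith normal form yields diagonal entries (1,1,1,1,1,1,1,1,1,1,1,2).

From H_k ≅ ker(∂_k) / im(∂_{k+1}) we obtain:

  H_0: rank C_0 − rank ∂_1 = 7 − 6 = 1, and the invariant factors of ∂_1 are all 1, so H_0 ≅ Z.
  H_1: rank ker ∂_1 − rank ∂_2 = (18 − 6) − 12 = 0, and ∂_2 has invariant factor 2 > 1, so H_1 ≅ Z/2Z.
  H_2: rank ker ∂_2 − rank ∂_3 = (12 − 12) − 0 = 0, and there is no ∂_3, so H_2 ≅ 0.

As a check, the Euler characteristic is 7 − 18 + 12 = 1, which agrees with 1 − 0 + 0 = 1.

H_0 ≅ Z,  H_1 ≅ Z/2Z,  H_2 = 0.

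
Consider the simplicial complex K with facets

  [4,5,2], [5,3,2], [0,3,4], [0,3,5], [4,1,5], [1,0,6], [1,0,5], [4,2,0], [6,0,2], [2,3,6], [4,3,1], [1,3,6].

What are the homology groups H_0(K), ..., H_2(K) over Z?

H_0 ≅ Z,  H_1 ≅ Z/2Z,  H_2 = 0.

We work with the vertex ordering 0 < 1 < 2 < 3 < 4 < 5 < 6. The simplices of K, each written with vertices in increasing order, are:

  0-simplices (7): [0], [1], [2], [3], [4], [5], [6]
  1-simplices (18): [0,1], [0,2], [0,3], [0,4], [0,5], [0,6], [1,3], [1,4], [1,5], [1,6], [2,3], [2,4], [2,5], [2,6], [3,4], [3,5], [3,6], [4,5]
  2-simplices (12): [0,1,5], [0,1,6], [0,2,4], [0,2,6], [0,3,4], [0,3,5], [1,3,4], [1,3,6], [1,4,5], [2,3,5], [2,3,6], [2,4,5]

giving chain groups C_0 ≅ Z^7, C_1 ≅ Z^18, C_2 ≅ Z^12.

The boundary map ∂_1: C_1 → C_0 sends each edge [p,q] (with p < q) to q − p. For instance
  ∂[1,6] = [6] − [1].
The 7×18 boundary matrix has rank 6 and Smith normal form diag(1,1,1,1,1,1).

Boundary ∂_2: C_2 → C_1 acts by ∂[p,q,r] = [q,r] − [p,r] + [p,q]. For instance
  ∂[0,2,4] = [2,4] − [0,4] + [0,2],
  ∂[2,3,6] = [3,6] − [2,6] + [2,3].
This gives a 18×12 integer matrix of rank 12; reducing to Smith normal form yields diagonal entries (1,1,1,1,1,1,1,1,1,1,1,2).

Reading off H_k = ker ∂_k / im ∂_{k+1}:

  H_0: rank C_0 − rank ∂_1 = 7 − 6 = 1, and the invariant factors of ∂_1 are all 1, so H_0 ≅ Z.
  H_1: rank ker ∂_1 − rank ∂_2 = (18 − 6) − 12 = 0, and ∂_2 has invariant factor 2 > 1, so H_1 ≅ Z/2Z.
  H_2: rank ker ∂_2 − rank ∂_3 = (12 − 12) − 0 = 0, and there is no ∂_3, so H_2 ≅ 0.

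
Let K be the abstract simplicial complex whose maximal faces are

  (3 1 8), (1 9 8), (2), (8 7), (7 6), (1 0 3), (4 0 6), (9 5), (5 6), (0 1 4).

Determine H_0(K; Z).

H_0 = Z^2.

We work with the vertex ordering 0 < 1 < 2 < 3 < 4 < 5 < 6 < 7 < 8 < 9. The simplices of K, each written with vertices in increasing order, are:

  0-simplices (10): [0], [1], [2], [3], [4], [5], [6], [7], [8], [9]
  1-simplices (15): [0,1], [0,3], [0,4], [0,6], [1,3], [1,4], [1,8], [1,9], [3,8], [4,6], [5,6], [5,9], [6,7], [7,8], [8,9]
  2-simplices (5): [0,1,3], [0,1,4], [0,4,6], [1,3,8], [1,8,9]

so the chain groups are C_0 ≅ Z^10, C_1 ≅ Z^15, C_2 ≅ Z^5.

Boundary ∂_1: C_1 → C_0 maps an edge to its endpoints' difference, ∂[p,q] = q − p.
The 10×15 boundary matrix has rank 8 and Smith normal form diag(1,1,1,1,1,1,1,1).

The boundary map ∂_2: C_2 → C_1 acts by ∂[p,q,r] = [q,r] − [p,r] + [p,q]. For instance
  ∂[1,3,8] = [3,8] − [1,8] + [1,3],
  ∂[0,1,3] = [1,3] − [0,3] + [0,1].
As a 15×5 matrix over Z this has rank 5, with invariant factors (1,1,1,1,1).

Computing H_k = (kernel of ∂_k) / (image of ∂_{k+1}):

  H_0: rank C_0 − rank ∂_1 = 10 − 8 = 2, and the invariant factors of ∂_1 are all 1, so H_0 ≅ Z^2.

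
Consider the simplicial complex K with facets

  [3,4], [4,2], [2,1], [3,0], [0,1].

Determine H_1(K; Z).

Order the vertices as 0 < 1 < 2 < 3 < 4. Listing each simplex with vertices in this order, K has dimension 1 with simplices:

  0-simplices (5): [0], [1], [2], [3], [4]
  1-simplices (5): [0,1], [0,3], [1,2], [2,4], [3,4]

giving chain groups C_0 ≅ Z^5, C_1 ≅ Z^5.

The boundary map ∂_1: C_1 → C_0 maps an edge to its endpoints' difference, ∂[p,q] = q − p. For instance
  ∂[3,4] = [4] − [3].
The resulting 5×5 matrix has rank 4, and its Smith normal form has invariant factors (1,1,1,1).

Now H_k = ker ∂_k / im ∂_{k+1}, so:

  H_1: rank ker ∂_1 − rank ∂_2 = (5 − 4) − 0 = 1, and there is no ∂_2, so H_1 ≅ Z.

(K is a triangulation of the circle S^1.)

H_1 = Z.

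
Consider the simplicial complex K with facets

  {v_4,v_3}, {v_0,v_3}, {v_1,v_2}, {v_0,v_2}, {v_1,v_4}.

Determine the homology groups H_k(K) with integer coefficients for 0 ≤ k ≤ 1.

H_0 = Z,  H_1 = Z.

Order the vertices as v_0 < v_1 < v_2 < v_3 < v_4. Listing each simplex with vertices in this order, K has dimension 1 with simplices:

  0-simplices (5): [v_0], [v_1], [v_2], [v_3], [v_4]
  1-simplices (5): [v_0,v_2], [v_0,v_3], [v_1,v_2], [v_1,v_4], [v_3,v_4]

giving chain groups C_0 ≅ Z^5, C_1 ≅ Z^5.

The boundary map ∂_1: C_1 → C_0 sends each edge [p,q] (with p < q) to q − p.
As a 5×5 matrix over Z this has rank 4, with invariant factors (1,1,1,1).

Reading off H_k = ker ∂_k / im ∂_{k+1}:

  H_0: rank C_0 − rank ∂_1 = 5 − 4 = 1, and the invariant factors of ∂_1 are all 1, so H_0 ≅ Z.
  H_1: rank ker ∂_1 − rank ∂_2 = (5 − 4) − 0 = 1, and there is no ∂_2, so H_1 ≅ Z.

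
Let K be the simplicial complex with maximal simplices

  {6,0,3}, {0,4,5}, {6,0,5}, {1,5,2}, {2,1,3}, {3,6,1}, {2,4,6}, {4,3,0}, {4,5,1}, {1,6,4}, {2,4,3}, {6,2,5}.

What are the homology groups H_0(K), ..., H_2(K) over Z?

Order the vertices as 0 < 1 < 2 < 3 < 4 < 5 < 6. Listing each simplex with vertices in this order, K has dimension 2 with simplices:

  0-simplices (7): [0], [1], [2], [3], [4], [5], [6]
  1-simplices (18): [0,3], [0,4], [0,5], [0,6], [1,2], [1,3], [1,4], [1,5], [1,6], [2,3], [2,4], [2,5], [2,6], [3,4], [3,6], [4,5], [4,6], [5,6]
  2-simplices (12): [0,3,4], [0,3,6], [0,4,5], [0,5,6], [1,2,3], [1,2,5], [1,3,6], [1,4,5], [1,4,6], [2,3,4], [2,4,6], [2,5,6]

giving chain groups C_0 ≅ Z^7, C_1 ≅ Z^18, C_2 ≅ Z^12.

Boundary ∂_1: C_1 → C_0 sends each edge [p,q] (with p < q) to q − p. For instance
  ∂[2,4] = [4] − [2].
As a 7×18 matrix over Z this has rank 6, with invariant factors (1,1,1,1,1,1).

The boundary map ∂_2: C_2 → C_1 acts by ∂[p,q,r] = [q,r] − [p,r] + [p,q]. For instance
  ∂[1,3,6] = [3,6] − [1,6] + [1,3],
  ∂[1,4,5] = [4,5] − [1,5] + [1,4].
The 18×12 boundary matrix has rank 12 and Smith normal form diag(1,1,1,1,1,1,1,1,1,1,1,2).

From H_k ≅ ker(∂_k) / im(∂_{k+1}) we obtain:

  H_0: rank C_0 − rank ∂_1 = 7 − 6 = 1, and the invariant factors of ∂_1 are all 1, so H_0 ≅ Z.
  H_1: rank ker ∂_1 − rank ∂_2 = (18 − 6) − 12 = 0, and ∂_2 has invariant factor 2 > 1, so H_1 ≅ Z/2.
  H_2: rank ker ∂_2 − rank ∂_3 = (12 − 12) − 0 = 0, and there is no ∂_3, so H_2 ≅ 0.

H_0 ≅ Z,  H_1 ≅ Z/2,  H_2 = 0.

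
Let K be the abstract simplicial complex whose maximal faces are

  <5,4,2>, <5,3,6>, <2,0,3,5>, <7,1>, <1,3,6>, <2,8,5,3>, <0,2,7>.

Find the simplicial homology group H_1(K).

Order the vertices as 0 < 1 < 2 < 3 < 4 < 5 < 6 < 7 < 8. Listing each simplex with vertices in this order, K has dimension 3 with simplices:

  0-simplices (9): [0], [1], [2], [3], [4], [5], [6], [7], [8]
  1-simplices (18): [0,2], [0,3], [0,5], [0,7], [1,3], [1,6], [1,7], [2,3], [2,4], [2,5], [2,7], [2,8], [3,5], [3,6], [3,8], [4,5], [5,6], [5,8]
  2-simplices (11): [0,2,3], [0,2,5], [0,2,7], [0,3,5], [1,3,6], [2,3,5], [2,3,8], [2,4,5], [2,5,8], [3,5,6], [3,5,8]
  3-simplices (2): [0,2,3,5], [2,3,5,8]

Hence C_0 ≅ Z^9, C_1 ≅ Z^18, C_2 ≅ Z^11, C_3 ≅ Z^2.

Boundary ∂_1: C_1 → C_0 maps an edge to its endpoints' difference, ∂[p,q] = q − p. For instance
  ∂[1,7] = [7] − [1].
The 9×18 boundary matrix has rank 8 and Smith normal form diag(1,1,1,1,1,1,1,1).

Boundary ∂_2: C_2 → C_1 sends each 2-simplex [p,q,r] to [q,r] − [p,r] + [p,q]. For instance
  ∂[3,5,8] = [5,8] − [3,8] + [3,5],
  ∂[2,3,8] = [3,8] − [2,8] + [2,3].
As a 18×11 matrix over Z this has rank 9, with invariant factors (1,1,1,1,1,1,1,1,1).

The boundary map ∂_3: C_3 → C_2 sends each 3-simplex σ to the alternating sum Σ_i (−1)^i (σ with its i-th vertex removed). For instance
  ∂[0,2,3,5] = [2,3,5] − [0,3,5] + [0,2,5] − [0,2,3],
  ∂[2,3,5,8] = [3,5,8] − [2,5,8] + [2,3,8] − [2,3,5].
The resulting 11×2 matrix has rank 2, and its Smith normal form has invariant factors (1,1).

From H_k ≅ ker(∂_k) / im(∂_{k+1}) we obtain:

  H_1: rank ker ∂_1 − rank ∂_2 = (18 − 8) − 9 = 1, and the invariant factors of ∂_2 are all 1, so H_1 = Z.

H_1 ≅ Z.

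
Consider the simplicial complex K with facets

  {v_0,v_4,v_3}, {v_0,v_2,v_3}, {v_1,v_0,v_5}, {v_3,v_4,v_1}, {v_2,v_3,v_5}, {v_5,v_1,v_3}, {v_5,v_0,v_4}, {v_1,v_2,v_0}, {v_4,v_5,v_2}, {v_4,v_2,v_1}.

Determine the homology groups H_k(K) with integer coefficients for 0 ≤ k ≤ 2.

K has 6 vertices, 15 edges, 10 triangles.
rank ∂_0 = 0, rank ∂_1 = 5 ⇒ b_0 = 6 − 0 − 5 = 1; all invariant factors of ∂_1 are 1 so no torsion. So H_0 = Z.
rank ∂_1 = 5, rank ∂_2 = 10 ⇒ b_1 = 15 − 5 − 10 = 0; ∂_2 has invariant factor(s) [2] giving torsion. So H_1 = Z/2.
rank ∂_2 = 10, rank ∂_3 = 0 ⇒ b_2 = 10 − 10 − 0 = 0. So H_2 = 0.

H_0 ≅ Z,  H_1 ≅ Z/2,  H_2 = 0.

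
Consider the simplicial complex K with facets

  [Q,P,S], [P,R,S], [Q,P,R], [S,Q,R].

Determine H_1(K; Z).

H_1 ≅ 0.

We work with the vertex ordering P < Q < R < S. The simplices of K, each written with vertices in increasing order, are:

  0-simplices (4): P, Q, R, S
  1-simplices (6): PQ, PR, PS, QR, QS, RS
  2-simplices (4): PQR, PQS, PRS, QRS

so the chain groups are C_0 ≅ Z^4, C_1 ≅ Z^6, C_2 ≅ Z^4.

Boundary ∂_1: C_1 → C_0 maps an edge to its endpoints' difference, ∂[p,q] = q − p. For instance
  ∂PS = S − P.
The 4×6 boundary matrix has rank 3 and Smith normal form diag(1,1,1).

Boundary ∂_2: C_2 → C_1 acts by ∂[p,q,r] = [q,r] − [p,r] + [p,q]. For instance
  ∂PRS = RS − PS + PR,
  ∂PQS = QS − PS + PQ.
The 6×4 boundary matrix has rank 3 and Smith normal form diag(1,1,1).

Reading off H_k = ker ∂_k / im ∂_{k+1}:

  H_1: rank ker ∂_1 − rank ∂_2 = (6 − 3) − 3 = 0, and the invariant factors of ∂_2 are all 1, so H_1 ≅ 0.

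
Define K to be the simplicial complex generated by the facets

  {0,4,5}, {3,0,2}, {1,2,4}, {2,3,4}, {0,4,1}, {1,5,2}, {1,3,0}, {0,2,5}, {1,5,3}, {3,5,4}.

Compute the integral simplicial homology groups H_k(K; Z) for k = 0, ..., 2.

Fix the vertex order 0 < 1 < 2 < 3 < 4 < 5 and write every simplex with vertices in increasing order. Then dim K = 2 and the simplices of K are:

  0-simplices (6): [0], [1], [2], [3], [4], [5]
  1-simplices (15): [0,1], [0,2], [0,3], [0,4], [0,5], [1,2], [1,3], [1,4], [1,5], [2,3], [2,4], [2,5], [3,4], [3,5], [4,5]
  2-simplices (10): [0,1,3], [0,1,4], [0,2,3], [0,2,5], [0,4,5], [1,2,4], [1,2,5], [1,3,5], [2,3,4], [3,4,5]

giving chain groups C_0 ≅ Z^6, C_1 ≅ Z^15, C_2 ≅ Z^10.

Boundary ∂_1: C_1 → C_0 is given by ∂[p,q] = [q] − [p].
The resulting 6×15 matrix has rank 5, and its Smith normal form has invariant factors (1,1,1,1,1).

Boundary ∂_2: C_2 → C_1 sends each 2-simplex [p,q,r] to [q,r] − [p,r] + [p,q]. For instance
  ∂[2,3,4] = [3,4] − [2,4] + [2,3],
  ∂[0,1,3] = [1,3] − [0,3] + [0,1].
This gives a 15×10 integer matrix of rank 10; reducing to Smith normal form yields diagonal entries (1,1,1,1,1,1,1,1,1,2).

From H_k ≅ ker(∂_k) / im(∂_{k+1}) we obtain:

  H_0: rank C_0 − rank ∂_1 = 6 − 5 = 1, and the invariant factors of ∂_1 are all 1, so H_0 ≅ Z.
  H_1: rank ker ∂_1 − rank ∂_2 = (15 − 5) − 10 = 0, and ∂_2 has invariant factor 2 > 1, so H_1 ≅ Z/2Z.
  H_2: rank ker ∂_2 − rank ∂_3 = (10 − 10) − 0 = 0, and there is no ∂_3, so H_2 ≅ 0.

H_0 = Z,  H_1 = Z/2Z,  H_2 = 0.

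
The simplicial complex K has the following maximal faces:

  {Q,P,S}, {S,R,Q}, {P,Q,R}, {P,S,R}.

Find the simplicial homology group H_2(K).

Fix the vertex order P < Q < R < S and write every simplex with vertices in increasing order. Then dim K = 2 and the simplices of K are:

  0-simplices (4): P, Q, R, S
  1-simplices (6): PQ, PR, PS, QR, QS, RS
  2-simplices (4): PQR, PQS, PRS, QRS

Hence C_0 ≅ Z^4, C_1 ≅ Z^6, C_2 ≅ Z^4.

The boundary map ∂_1: C_1 → C_0 maps an edge to its endpoints' difference, ∂[p,q] = q − p.
This gives a 4×6 integer matrix of rank 3; reducing to Smith normal form yields diagonal entries (1,1,1).

The boundary map ∂_2: C_2 → C_1 maps a triangle to the signed sum of its edges. For instance
  ∂QRS = RS − QS + QR,
  ∂PRS = RS − PS + PR.
This gives a 6×4 integer matrix of rank 3; reducing to Smith normal form yields diagonal entries (1,1,1).

Now H_k = ker ∂_k / im ∂_{k+1}, so:

  H_2: rank ker ∂_2 − rank ∂_3 = (4 − 3) − 0 = 1, and there is no ∂_3, so H_2 = Z.

H_2 ≅ Z.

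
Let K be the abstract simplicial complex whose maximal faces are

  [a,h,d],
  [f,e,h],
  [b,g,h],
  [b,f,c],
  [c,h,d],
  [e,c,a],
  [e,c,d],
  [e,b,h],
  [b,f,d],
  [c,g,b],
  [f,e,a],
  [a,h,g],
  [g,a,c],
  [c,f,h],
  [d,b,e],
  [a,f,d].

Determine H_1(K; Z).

H_1 ≅ Z^2.

We work with the vertex ordering a < b < c < d < e < f < g < h. The simplices of K, each written with vertices in increasing order, are:

  0-simplices (8): a, b, c, d, e, f, g, h
  1-simplices (24): ac, ad, ae, af, ag, ah, bc, bd, be, bf, bg, bh, cd, ce, cf, cg, ch, de, df, dh, ef, eh, fh, gh
  2-simplices (16): ace, acg, adf, adh, aef, agh, bcf, bcg, bde, bdf, beh, bgh, cde, cdh, cfh, efh

Hence C_0 ≅ Z^8, C_1 ≅ Z^24, C_2 ≅ Z^16.

The boundary map ∂_1: C_1 → C_0 sends each edge [p,q] (with p < q) to q − p. For instance
  ∂gh = h − g.
As a 8×24 matrix over Z this has rank 7, with invariant factors (1,1,1,1,1,1,1).

Boundary ∂_2: C_2 → C_1 sends each 2-simplex [p,q,r] to [q,r] − [p,r] + [p,q]. For instance
  ∂beh = eh − bh + be,
  ∂cdh = dh − ch + cd.
The resulting 24×16 matrix has rank 15, and its Smith normal form has invariant factors (1,1,1,1,1,1,1,1,1,1,1,1,1,1,1).

From H_k ≅ ker(∂_k) / im(∂_{k+1}) we obtain:

  H_1: rank ker ∂_1 − rank ∂_2 = (24 − 7) − 15 = 2, and the invariant factors of ∂_2 are all 1, so H_1 ≅ Z^2.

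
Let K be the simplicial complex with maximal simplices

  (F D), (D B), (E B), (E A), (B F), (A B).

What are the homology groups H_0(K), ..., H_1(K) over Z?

K has 5 vertices, 6 edges.
rank ∂_0 = 0, rank ∂_1 = 4 ⇒ b_0 = 5 − 0 − 4 = 1; all invariant factors of ∂_1 are 1 so no torsion. So H_0 ≅ Z.
rank ∂_1 = 4, rank ∂_2 = 0 ⇒ b_1 = 6 − 4 − 0 = 2. So H_1 ≅ Z^2.

H_0 ≅ Z,  H_1 ≅ Z^2.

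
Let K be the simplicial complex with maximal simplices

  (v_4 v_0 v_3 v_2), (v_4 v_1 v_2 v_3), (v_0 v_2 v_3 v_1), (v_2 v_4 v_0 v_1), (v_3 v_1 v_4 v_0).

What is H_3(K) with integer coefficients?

H_3 ≅ Z.

We work with the vertex ordering v_0 < v_1 < v_2 < v_3 < v_4. The simplices of K, each written with vertices in increasing order, are:

  0-simplices (5): [v_0], [v_1], [v_2], [v_3], [v_4]
  1-simplices (10): [v_0,v_1], [v_0,v_2], [v_0,v_3], [v_0,v_4], [v_1,v_2], [v_1,v_3], [v_1,v_4], [v_2,v_3], [v_2,v_4], [v_3,v_4]
  2-simplices (10): [v_0,v_1,v_2], [v_0,v_1,v_3], [v_0,v_1,v_4], [v_0,v_2,v_3], [v_0,v_2,v_4], [v_0,v_3,v_4], [v_1,v_2,v_3], [v_1,v_2,v_4], [v_1,v_3,v_4], [v_2,v_3,v_4]
  3-simplices (5): [v_0,v_1,v_2,v_3], [v_0,v_1,v_2,v_4], [v_0,v_1,v_3,v_4], [v_0,v_2,v_3,v_4], [v_1,v_2,v_3,v_4]

giving chain groups C_0 ≅ Z^5, C_1 ≅ Z^10, C_2 ≅ Z^10, C_3 ≅ Z^5.

The boundary map ∂_1: C_1 → C_0 maps an edge to its endpoints' difference, ∂[p,q] = q − p.
The 5×10 boundary matrix has rank 4 and Smith normal form diag(1,1,1,1).

The boundary map ∂_2: C_2 → C_1 maps a triangle to the signed sum of its edges. For instance
  ∂[v_2,v_3,v_4] = [v_3,v_4] − [v_2,v_4] + [v_2,v_3],
  ∂[v_1,v_2,v_3] = [v_2,v_3] − [v_1,v_3] + [v_1,v_2].
This gives a 10×10 integer matrix of rank 6; reducing to Smith normal form yields diagonal entries (1,1,1,1,1,1).

∂_3: C_3 → C_2 sends each 3-simplex σ to the alternating sum Σ_i (−1)^i (σ with its i-th vertex removed). For instance
  ∂[v_0,v_1,v_3,v_4] = [v_1,v_3,v_4] − [v_0,v_3,v_4] + [v_0,v_1,v_4] − [v_0,v_1,v_3],
  ∂[v_0,v_2,v_3,v_4] = [v_2,v_3,v_4] − [v_0,v_3,v_4] + [v_0,v_2,v_4] − [v_0,v_2,v_3].
This gives a 10×5 integer matrix of rank 4; reducing to Smith normal form yields diagonal entries (1,1,1,1).

Reading off H_k = ker ∂_k / im ∂_{k+1}:

  H_3: rank ker ∂_3 − rank ∂_4 = (5 − 4) − 0 = 1, and there is no ∂_4, so H_3 = Z.

(K is a triangulation of the 3-sphere S^3.)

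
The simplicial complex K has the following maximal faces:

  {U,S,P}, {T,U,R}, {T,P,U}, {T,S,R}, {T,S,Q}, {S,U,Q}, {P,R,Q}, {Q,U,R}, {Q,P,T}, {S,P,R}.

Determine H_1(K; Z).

H_1 = Z/2.

Fix the vertex order P < Q < R < S < T < U and write every simplex with vertices in increasing order. Then dim K = 2 and the simplices of K are:

  0-simplices (6): P, Q, R, S, T, U
  1-simplices (15): PQ, PR, PS, PT, PU, QR, QS, QT, QU, RS, RT, RU, ST, SU, TU
  2-simplices (10): PQR, PQT, PRS, PSU, PTU, QRU, QST, QSU, RST, RTU

so the chain groups are C_0 ≅ Z^6, C_1 ≅ Z^15, C_2 ≅ Z^10.

Boundary ∂_1: C_1 → C_0 maps an edge to its endpoints' difference, ∂[p,q] = q − p. For instance
  ∂QR = R − Q.
This gives a 6×15 integer matrix of rank 5; reducing to Smith normal form yields diagonal entries (1,1,1,1,1).

The boundary map ∂_2: C_2 → C_1 acts by ∂[p,q,r] = [q,r] − [p,r] + [p,q]. For instance
  ∂QSU = SU − QU + QS,
  ∂QRU = RU − QU + QR.
This gives a 15×10 integer matrix of rank 10; reducing to Smith normal form yields diagonal entries (1,1,1,1,1,1,1,1,1,2).

From H_k ≅ ker(∂_k) / im(∂_{k+1}) we obtain:

  H_1: rank ker ∂_1 − rank ∂_2 = (15 − 5) − 10 = 0, and ∂_2 has invariant factor 2 > 1, so H_1 ≅ Z/2.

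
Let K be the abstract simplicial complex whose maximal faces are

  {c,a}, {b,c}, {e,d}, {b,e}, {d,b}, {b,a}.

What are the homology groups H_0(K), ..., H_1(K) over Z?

Take the total order a < b < c < d < e on the vertex set. Then K (dimension 1) consists of the simplices:

  0-simplices (5): a, b, c, d, e
  1-simplices (6): ab, ac, bc, bd, be, de

so the chain groups are C_0 ≅ Z^5, C_1 ≅ Z^6.

∂_1: C_1 → C_0 sends each edge [p,q] (with p < q) to q − p. For instance
  ∂de = e − d.
This gives a 5×6 integer matrix of rank 4; reducing to Smith normal form yields diagonal entries (1,1,1,1).

Now H_k = ker ∂_k / im ∂_{k+1}, so:

  H_0: rank C_0 − rank ∂_1 = 5 − 4 = 1, and the invariant factors of ∂_1 are all 1, so H_0 ≅ Z.
  H_1: rank ker ∂_1 − rank ∂_2 = (6 − 4) − 0 = 2, and there is no ∂_2, so H_1 ≅ Z^2.

(K is a triangulation of a wedge of 2 circles.)

H_0 = Z,  H_1 = Z^2.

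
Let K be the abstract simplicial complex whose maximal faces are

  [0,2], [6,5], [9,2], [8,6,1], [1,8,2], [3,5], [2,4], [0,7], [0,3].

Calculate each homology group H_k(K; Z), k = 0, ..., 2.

H_0 ≅ Z,  H_1 ≅ Z,  H_2 = 0.

Order the vertices as 0 < 1 < 2 < 3 < 4 < 5 < 6 < 7 < 8 < 9. Listing each simplex with vertices in this order, K has dimension 2 with simplices:

  0-simplices (10): [0], [1], [2], [3], [4], [5], [6], [7], [8], [9]
  1-simplices (12): [0,2], [0,3], [0,7], [1,2], [1,6], [1,8], [2,4], [2,8], [2,9], [3,5], [5,6], [6,8]
  2-simplices (2): [1,2,8], [1,6,8]

giving chain groups C_0 ≅ Z^10, C_1 ≅ Z^12, C_2 ≅ Z^2.

∂_1: C_1 → C_0 is given by ∂[p,q] = [q] − [p].
As a 10×12 matrix over Z this has rank 9, with invariant factors (1,1,1,1,1,1,1,1,1).

∂_2: C_2 → C_1 sends each 2-simplex [p,q,r] to [q,r] − [p,r] + [p,q]. For instance
  ∂[1,2,8] = [2,8] − [1,8] + [1,2],
  ∂[1,6,8] = [6,8] − [1,8] + [1,6].
The 12×2 boundary matrix has rank 2 and Smith normal form diag(1,1).

From H_k ≅ ker(∂_k) / im(∂_{k+1}) we obtain:

  H_0: rank C_0 − rank ∂_1 = 10 − 9 = 1, and the invariant factors of ∂_1 are all 1, so H_0 = Z.
  H_1: rank ker ∂_1 − rank ∂_2 = (12 − 9) − 2 = 1, and the invariant factors of ∂_2 are all 1, so H_1 = Z.
  H_2: rank ker ∂_2 − rank ∂_3 = (2 − 2) − 0 = 0, and there is no ∂_3, so H_2 = 0.

As a check, the Euler characteristic is 10 − 12 + 2 = 0, which agrees with 1 − 1 + 0 = 0.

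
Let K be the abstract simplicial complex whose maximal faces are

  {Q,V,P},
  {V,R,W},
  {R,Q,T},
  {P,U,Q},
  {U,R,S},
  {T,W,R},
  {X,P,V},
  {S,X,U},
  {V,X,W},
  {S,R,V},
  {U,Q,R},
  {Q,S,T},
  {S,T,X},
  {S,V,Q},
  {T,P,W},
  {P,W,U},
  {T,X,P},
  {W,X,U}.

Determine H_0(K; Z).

We work with the vertex ordering P < Q < R < S < T < U < V < W < X. The simplices of K, each written with vertices in increasing order, are:

  0-simplices (9): P, Q, R, S, T, U, V, W, X
  1-simplices (27): PQ, PT, PU, PV, PW, PX, QR, QS, QT, QU, QV, RS, RT, RU, RV, RW, ST, SU, SV, SX, TW, TX, UW, UX, VW, VX, WX
  2-simplices (18): PQU, PQV, PTW, PTX, PUW, PVX, QRT, QRU, QST, QSV, RSU, RSV, RTW, RVW, STX, SUX, UWX, VWX

Hence C_0 ≅ Z^9, C_1 ≅ Z^27, C_2 ≅ Z^18.

Boundary ∂_1: C_1 → C_0 is given by ∂[p,q] = [q] − [p].
The resulting 9×27 matrix has rank 8, and its Smith normal form has invariant factors (1,1,1,1,1,1,1,1).

∂_2: C_2 → C_1 sends each 2-simplex [p,q,r] to [q,r] − [p,r] + [p,q]. For instance
  ∂PUW = UW − PW + PU,
  ∂QRU = RU − QU + QR.
This gives a 27×18 integer matrix of rank 18; reducing to Smith normal form yields diagonal entries (1,1,1,1,1,1,1,1,1,1,1,1,1,1,1,1,1,2).

Reading off H_k = ker ∂_k / im ∂_{k+1}:

  H_0: rank C_0 − rank ∂_1 = 9 − 8 = 1, and the invariant factors of ∂_1 are all 1, so H_0 = Z.

H_0 = Z.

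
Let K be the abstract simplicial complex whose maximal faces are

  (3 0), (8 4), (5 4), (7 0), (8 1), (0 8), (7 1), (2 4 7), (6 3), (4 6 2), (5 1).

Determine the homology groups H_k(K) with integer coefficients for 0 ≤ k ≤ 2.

H_0 ≅ Z,  H_1 ≅ Z^4,  H_2 = 0.

We work with the vertex ordering 0 < 1 < 2 < 3 < 4 < 5 < 6 < 7 < 8. The simplices of K, each written with vertices in increasing order, are:

  0-simplices (9): [0], [1], [2], [3], [4], [5], [6], [7], [8]
  1-simplices (14): [0,3], [0,7], [0,8], [1,5], [1,7], [1,8], [2,4], [2,6], [2,7], [3,6], [4,5], [4,6], [4,7], [4,8]
  2-simplices (2): [2,4,6], [2,4,7]

giving chain groups C_0 ≅ Z^9, C_1 ≅ Z^14, C_2 ≅ Z^2.

Boundary ∂_1: C_1 → C_0 sends each edge [p,q] (with p < q) to q − p.
This gives a 9×14 integer matrix of rank 8; reducing to Smith normal form yields diagonal entries (1,1,1,1,1,1,1,1).

The boundary map ∂_2: C_2 → C_1 maps a triangle to the signed sum of its edges. For instance
  ∂[2,4,6] = [4,6] − [2,6] + [2,4],
  ∂[2,4,7] = [4,7] − [2,7] + [2,4].
The resulting 14×2 matrix has rank 2, and its Smith normal form has invariant factors (1,1).

From H_k ≅ ker(∂_k) / im(∂_{k+1}) we obtain:

  H_0: rank C_0 − rank ∂_1 = 9 − 8 = 1, and the invariant factors of ∂_1 are all 1, so H_0 ≅ Z.
  H_1: rank ker ∂_1 − rank ∂_2 = (14 − 8) − 2 = 4, and the invariant factors of ∂_2 are all 1, so H_1 ≅ Z^4.
  H_2: rank ker ∂_2 − rank ∂_3 = (2 − 2) − 0 = 0, and there is no ∂_3, so H_2 ≅ 0.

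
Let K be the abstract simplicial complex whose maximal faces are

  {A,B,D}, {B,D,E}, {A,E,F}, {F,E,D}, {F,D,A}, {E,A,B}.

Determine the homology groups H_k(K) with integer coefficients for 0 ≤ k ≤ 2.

H_0 ≅ Z,  H_1 = 0,  H_2 ≅ Z.

We work with the vertex ordering A < B < D < E < F. The simplices of K, each written with vertices in increasing order, are:

  0-simplices (5): A, B, D, E, F
  1-simplices (9): AB, AD, AE, AF, BD, BE, DE, DF, EF
  2-simplices (6): ABD, ABE, ADF, AEF, BDE, DEF

so the chain groups are C_0 ≅ Z^5, C_1 ≅ Z^9, C_2 ≅ Z^6.

The boundary map ∂_1: C_1 → C_0 is given by ∂[p,q] = [q] − [p]. For instance
  ∂DE = E − D.
As a 5×9 matrix over Z this has rank 4, with invariant factors (1,1,1,1).

The boundary map ∂_2: C_2 → C_1 maps a triangle to the signed sum of its edges. For instance
  ∂BDE = DE − BE + BD,
  ∂ADF = DF − AF + AD.
The 9×6 boundary matrix has rank 5 and Smith normal form diag(1,1,1,1,1).

Reading off H_k = ker ∂_k / im ∂_{k+1}:

  H_0: rank C_0 − rank ∂_1 = 5 − 4 = 1, and the invariant factors of ∂_1 are all 1, so H_0 ≅ Z.
  H_1: rank ker ∂_1 − rank ∂_2 = (9 − 4) − 5 = 0, and the invariant factors of ∂_2 are all 1, so H_1 ≅ 0.
  H_2: rank ker ∂_2 − rank ∂_3 = (6 − 5) − 0 = 1, and there is no ∂_3, so H_2 ≅ Z.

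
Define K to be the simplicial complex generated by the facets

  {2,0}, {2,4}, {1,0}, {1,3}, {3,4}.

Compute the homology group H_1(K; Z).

We work with the vertex ordering 0 < 1 < 2 < 3 < 4. The simplices of K, each written with vertices in increasing order, are:

  0-simplices (5): [0], [1], [2], [3], [4]
  1-simplices (5): [0,1], [0,2], [1,3], [2,4], [3,4]

so the chain groups are C_0 ≅ Z^5, C_1 ≅ Z^5.

The boundary map ∂_1: C_1 → C_0 maps an edge to its endpoints' difference, ∂[p,q] = q − p. For instance
  ∂[2,4] = [4] − [2].
The resulting 5×5 matrix has rank 4, and its Smith normal form has invariant factors (1,1,1,1).

Now H_k = ker ∂_k / im ∂_{k+1}, so:

  H_1: rank ker ∂_1 − rank ∂_2 = (5 − 4) − 0 = 1, and there is no ∂_2, so H_1 ≅ Z.

H_1 ≅ Z.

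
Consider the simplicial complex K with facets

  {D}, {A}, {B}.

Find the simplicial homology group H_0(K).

K has 3 vertices.
rank ∂_0 = 0, rank ∂_1 = 0 ⇒ b_0 = 3 − 0 − 0 = 3. So H_0 = Z^3.

H_0 = Z^3.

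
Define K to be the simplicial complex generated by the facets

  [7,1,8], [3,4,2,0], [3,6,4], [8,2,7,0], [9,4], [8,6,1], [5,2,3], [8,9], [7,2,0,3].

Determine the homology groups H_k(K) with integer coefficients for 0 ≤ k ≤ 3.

Take the total order 0 < 1 < 2 < 3 < 4 < 5 < 6 < 7 < 8 < 9 on the vertex set. Then K (dimension 3) consists of the simplices:

  0-simplices (10): [0], [1], [2], [3], [4], [5], [6], [7], [8], [9]
  1-simplices (22): [0,2], [0,3], [0,4], [0,7], [0,8], [1,6], [1,7], [1,8], [2,3], [2,4], [2,5], [2,7], [2,8], [3,4], [3,5], [3,6], [3,7], [4,6], [4,9], [6,8], [7,8], [8,9]
  2-simplices (14): [0,2,3], [0,2,4], [0,2,7], [0,2,8], [0,3,4], [0,3,7], [0,7,8], [1,6,8], [1,7,8], [2,3,4], [2,3,5], [2,3,7], [2,7,8], [3,4,6]
  3-simplices (3): [0,2,3,4], [0,2,3,7], [0,2,7,8]

Hence C_0 ≅ Z^10, C_1 ≅ Z^22, C_2 ≅ Z^14, C_3 ≅ Z^3.

The boundary map ∂_1: C_1 → C_0 maps an edge to its endpoints' difference, ∂[p,q] = q − p. For instance
  ∂[3,6] = [6] − [3].
As a 10×22 matrix over Z this has rank 9, with invariant factors (1,1,1,1,1,1,1,1,1).

The boundary map ∂_2: C_2 → C_1 sends each 2-simplex [p,q,r] to [q,r] − [p,r] + [p,q]. For instance
  ∂[2,3,7] = [3,7] − [2,7] + [2,3],
  ∂[2,3,4] = [3,4] − [2,4] + [2,3].
The resulting 22×14 matrix has rank 11, and its Smith normal form has invariant factors (1,1,1,1,1,1,1,1,1,1,1).

∂_3: C_3 → C_2 sends each 3-simplex σ to the alternating sum Σ_i (−1)^i (σ with its i-th vertex removed). For instance
  ∂[0,2,3,7] = [2,3,7] − [0,3,7] + [0,2,7] − [0,2,3],
  ∂[0,2,7,8] = [2,7,8] − [0,7,8] + [0,2,8] − [0,2,7].
The resulting 14×3 matrix has rank 3, and its Smith normal form has invariant factors (1,1,1).

Reading off H_k = ker ∂_k / im ∂_{k+1}:

  H_0: rank C_0 − rank ∂_1 = 10 − 9 = 1, and the invariant factors of ∂_1 are all 1, so H_0 = Z.
  H_1: rank ker ∂_1 − rank ∂_2 = (22 − 9) − 11 = 2, and the invariant factors of ∂_2 are all 1, so H_1 = Z^2.
  H_2: rank ker ∂_2 − rank ∂_3 = (14 − 11) − 3 = 0, and the invariant factors of ∂_3 are all 1, so H_2 = 0.
  H_3: rank ker ∂_3 − rank ∂_4 = (3 − 3) − 0 = 0, and there is no ∂_4, so H_3 = 0.

H_0 = Z,  H_1 = Z^2,  H_2 = 0,  H_3 = 0.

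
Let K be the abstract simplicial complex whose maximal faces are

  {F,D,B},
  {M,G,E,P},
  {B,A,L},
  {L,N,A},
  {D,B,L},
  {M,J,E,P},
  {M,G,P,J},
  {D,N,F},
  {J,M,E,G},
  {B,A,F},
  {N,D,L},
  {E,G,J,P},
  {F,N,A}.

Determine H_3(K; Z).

Fix the vertex order A < B < D < E < F < G < J < L < M < N < P and write every simplex with vertices in increasing order. Then dim K = 3 and the simplices of K are:

  0-simplices (11): A, B, D, E, F, G, J, L, M, N, P
  1-simplices (22): AB, AF, AL, AN, BD, BF, BL, DF, DL, DN, EG, EJ, EM, EP, FN, GJ, GM, GP, JM, JP, LN, MP
  2-simplices (18): ABF, ABL, AFN, ALN, BDF, BDL, DFN, DLN, EGJ, EGM, EGP, EJM, EJP, EMP, GJM, GJP, GMP, JMP
  3-simplices (5): EGJM, EGJP, EGMP, EJMP, GJMP

Hence C_0 ≅ Z^11, C_1 ≅ Z^22, C_2 ≅ Z^18, C_3 ≅ Z^5.

∂_1: C_1 → C_0 sends each edge [p,q] (with p < q) to q − p. For instance
  ∂MP = P − M.
As a 11×22 matrix over Z this has rank 9, with invariant factors (1,1,1,1,1,1,1,1,1).

∂_2: C_2 → C_1 sends each 2-simplex [p,q,r] to [q,r] − [p,r] + [p,q]. For instance
  ∂EJM = JM − EM + EJ,
  ∂BDF = DF − BF + BD.
The resulting 22×18 matrix has rank 13, and its Smith normal form has invariant factors (1,1,1,1,1,1,1,1,1,1,1,1,1).

The boundary map ∂_3: C_3 → C_2 sends each 3-simplex σ to the alternating sum Σ_i (−1)^i (σ with its i-th vertex removed). For instance
  ∂GJMP = JMP − GMP + GJP − GJM,
  ∂EGMP = GMP − EMP + EGP − EGM.
As a 18×5 matrix over Z this has rank 4, with invariant factors (1,1,1,1).

From H_k ≅ ker(∂_k) / im(∂_{k+1}) we obtain:

  H_3: rank ker ∂_3 − rank ∂_4 = (5 − 4) − 0 = 1, and there is no ∂_4, so H_3 ≅ Z.

(K is a triangulation of the disjoint union of the 3-sphere S^3 and the 2-sphere S^2.)

H_3 ≅ Z.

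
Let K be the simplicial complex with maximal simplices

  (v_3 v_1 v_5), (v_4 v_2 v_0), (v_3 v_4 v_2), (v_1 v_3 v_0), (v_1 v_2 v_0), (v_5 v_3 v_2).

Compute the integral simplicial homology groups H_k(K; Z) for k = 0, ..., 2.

Take the total order v_0 < v_1 < v_2 < v_3 < v_4 < v_5 on the vertex set. Then K (dimension 2) consists of the simplices:

  0-simplices (6): [v_0], [v_1], [v_2], [v_3], [v_4], [v_5]
  1-simplices (12): [v_0,v_1], [v_0,v_2], [v_0,v_3], [v_0,v_4], [v_1,v_2], [v_1,v_3], [v_1,v_5], [v_2,v_3], [v_2,v_4], [v_2,v_5], [v_3,v_4], [v_3,v_5]
  2-simplices (6): [v_0,v_1,v_2], [v_0,v_1,v_3], [v_0,v_2,v_4], [v_1,v_3,v_5], [v_2,v_3,v_4], [v_2,v_3,v_5]

so the chain groups are C_0 ≅ Z^6, C_1 ≅ Z^12, C_2 ≅ Z^6.

∂_1: C_1 → C_0 maps an edge to its endpoints' difference, ∂[p,q] = q − p.
As a 6×12 matrix over Z this has rank 5, with invariant factors (1,1,1,1,1).

Boundary ∂_2: C_2 → C_1 maps a triangle to the signed sum of its edges. For instance
  ∂[v_2,v_3,v_5] = [v_3,v_5] − [v_2,v_5] + [v_2,v_3],
  ∂[v_1,v_3,v_5] = [v_3,v_5] − [v_1,v_5] + [v_1,v_3].
This gives a 12×6 integer matrix of rank 6; reducing to Smith normal form yields diagonal entries (1,1,1,1,1,1).

Computing H_k = (kernel of ∂_k) / (image of ∂_{k+1}):

  H_0: rank C_0 − rank ∂_1 = 6 − 5 = 1, and the invariant factors of ∂_1 are all 1, so H_0 = Z.
  H_1: rank ker ∂_1 − rank ∂_2 = (12 − 5) − 6 = 1, and the invariant factors of ∂_2 are all 1, so H_1 = Z.
  H_2: rank ker ∂_2 − rank ∂_3 = (6 − 6) − 0 = 0, and there is no ∂_3, so H_2 = 0.

As a check, the Euler characteristic is 6 − 12 + 6 = 0, which agrees with 1 − 1 + 0 = 0.

H_0 ≅ Z,  H_1 ≅ Z,  H_2 = 0.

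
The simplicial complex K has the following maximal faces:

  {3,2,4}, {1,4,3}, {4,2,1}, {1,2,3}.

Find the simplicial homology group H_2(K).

H_2 ≅ Z.

We work with the vertex ordering 1 < 2 < 3 < 4. The simplices of K, each written with vertices in increasing order, are:

  0-simplices (4): [1], [2], [3], [4]
  1-simplices (6): [1,2], [1,3], [1,4], [2,3], [2,4], [3,4]
  2-simplices (4): [1,2,3], [1,2,4], [1,3,4], [2,3,4]

giving chain groups C_0 ≅ Z^4, C_1 ≅ Z^6, C_2 ≅ Z^4.

The boundary map ∂_1: C_1 → C_0 sends each edge [p,q] (with p < q) to q − p.
This gives a 4×6 integer matrix of rank 3; reducing to Smith normal form yields diagonal entries (1,1,1).

The boundary map ∂_2: C_2 → C_1 sends each 2-simplex [p,q,r] to [q,r] − [p,r] + [p,q]. For instance
  ∂[2,3,4] = [3,4] − [2,4] + [2,3],
  ∂[1,3,4] = [3,4] − [1,4] + [1,3].
The 6×4 boundary matrix has rank 3 and Smith normal form diag(1,1,1).

Now H_k = ker ∂_k / im ∂_{k+1}, so:

  H_2: rank ker ∂_2 − rank ∂_3 = (4 − 3) − 0 = 1, and there is no ∂_3, so H_2 ≅ Z.

(K is a triangulation of the 2-sphere S^2.)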